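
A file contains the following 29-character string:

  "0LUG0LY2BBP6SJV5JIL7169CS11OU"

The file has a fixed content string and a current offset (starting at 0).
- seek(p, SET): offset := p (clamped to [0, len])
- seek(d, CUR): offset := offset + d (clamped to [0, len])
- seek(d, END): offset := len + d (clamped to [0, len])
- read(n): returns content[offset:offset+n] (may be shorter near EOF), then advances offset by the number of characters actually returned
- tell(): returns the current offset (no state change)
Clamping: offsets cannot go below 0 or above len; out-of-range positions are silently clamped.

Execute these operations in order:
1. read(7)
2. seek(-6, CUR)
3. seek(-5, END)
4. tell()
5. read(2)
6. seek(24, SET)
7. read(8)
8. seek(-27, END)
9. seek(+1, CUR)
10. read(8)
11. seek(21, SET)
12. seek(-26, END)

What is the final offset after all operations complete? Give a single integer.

Answer: 3

Derivation:
After 1 (read(7)): returned '0LUG0LY', offset=7
After 2 (seek(-6, CUR)): offset=1
After 3 (seek(-5, END)): offset=24
After 4 (tell()): offset=24
After 5 (read(2)): returned 'S1', offset=26
After 6 (seek(24, SET)): offset=24
After 7 (read(8)): returned 'S11OU', offset=29
After 8 (seek(-27, END)): offset=2
After 9 (seek(+1, CUR)): offset=3
After 10 (read(8)): returned 'G0LY2BBP', offset=11
After 11 (seek(21, SET)): offset=21
After 12 (seek(-26, END)): offset=3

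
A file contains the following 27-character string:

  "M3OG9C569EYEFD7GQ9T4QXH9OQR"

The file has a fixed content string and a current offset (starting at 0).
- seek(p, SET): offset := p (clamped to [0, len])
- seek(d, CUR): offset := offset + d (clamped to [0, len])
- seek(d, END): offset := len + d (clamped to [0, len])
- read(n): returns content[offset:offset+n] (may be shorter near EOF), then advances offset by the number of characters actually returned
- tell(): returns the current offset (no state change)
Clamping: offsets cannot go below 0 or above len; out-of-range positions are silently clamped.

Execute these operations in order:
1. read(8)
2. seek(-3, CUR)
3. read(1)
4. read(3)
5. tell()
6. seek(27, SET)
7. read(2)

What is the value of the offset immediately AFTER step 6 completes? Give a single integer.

Answer: 27

Derivation:
After 1 (read(8)): returned 'M3OG9C56', offset=8
After 2 (seek(-3, CUR)): offset=5
After 3 (read(1)): returned 'C', offset=6
After 4 (read(3)): returned '569', offset=9
After 5 (tell()): offset=9
After 6 (seek(27, SET)): offset=27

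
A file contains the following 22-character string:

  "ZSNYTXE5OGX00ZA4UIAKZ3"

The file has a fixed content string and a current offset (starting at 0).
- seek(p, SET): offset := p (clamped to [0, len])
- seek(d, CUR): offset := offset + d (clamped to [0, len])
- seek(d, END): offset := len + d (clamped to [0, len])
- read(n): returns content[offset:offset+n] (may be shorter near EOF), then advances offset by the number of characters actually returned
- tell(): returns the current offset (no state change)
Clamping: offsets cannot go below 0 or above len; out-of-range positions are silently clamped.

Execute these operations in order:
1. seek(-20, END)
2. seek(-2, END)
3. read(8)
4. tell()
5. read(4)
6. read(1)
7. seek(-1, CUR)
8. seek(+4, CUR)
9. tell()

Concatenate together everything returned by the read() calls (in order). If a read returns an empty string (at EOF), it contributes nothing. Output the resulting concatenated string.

Answer: Z3

Derivation:
After 1 (seek(-20, END)): offset=2
After 2 (seek(-2, END)): offset=20
After 3 (read(8)): returned 'Z3', offset=22
After 4 (tell()): offset=22
After 5 (read(4)): returned '', offset=22
After 6 (read(1)): returned '', offset=22
After 7 (seek(-1, CUR)): offset=21
After 8 (seek(+4, CUR)): offset=22
After 9 (tell()): offset=22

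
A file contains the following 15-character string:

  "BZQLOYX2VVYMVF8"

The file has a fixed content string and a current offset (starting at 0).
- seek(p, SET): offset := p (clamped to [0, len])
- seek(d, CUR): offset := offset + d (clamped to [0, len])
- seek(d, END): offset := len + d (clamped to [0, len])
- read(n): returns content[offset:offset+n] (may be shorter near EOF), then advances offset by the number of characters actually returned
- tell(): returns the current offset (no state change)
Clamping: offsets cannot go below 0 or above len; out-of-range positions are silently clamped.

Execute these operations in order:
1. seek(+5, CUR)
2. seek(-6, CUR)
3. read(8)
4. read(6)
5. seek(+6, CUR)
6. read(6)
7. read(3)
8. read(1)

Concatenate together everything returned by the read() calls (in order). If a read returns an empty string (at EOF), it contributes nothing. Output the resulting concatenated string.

After 1 (seek(+5, CUR)): offset=5
After 2 (seek(-6, CUR)): offset=0
After 3 (read(8)): returned 'BZQLOYX2', offset=8
After 4 (read(6)): returned 'VVYMVF', offset=14
After 5 (seek(+6, CUR)): offset=15
After 6 (read(6)): returned '', offset=15
After 7 (read(3)): returned '', offset=15
After 8 (read(1)): returned '', offset=15

Answer: BZQLOYX2VVYMVF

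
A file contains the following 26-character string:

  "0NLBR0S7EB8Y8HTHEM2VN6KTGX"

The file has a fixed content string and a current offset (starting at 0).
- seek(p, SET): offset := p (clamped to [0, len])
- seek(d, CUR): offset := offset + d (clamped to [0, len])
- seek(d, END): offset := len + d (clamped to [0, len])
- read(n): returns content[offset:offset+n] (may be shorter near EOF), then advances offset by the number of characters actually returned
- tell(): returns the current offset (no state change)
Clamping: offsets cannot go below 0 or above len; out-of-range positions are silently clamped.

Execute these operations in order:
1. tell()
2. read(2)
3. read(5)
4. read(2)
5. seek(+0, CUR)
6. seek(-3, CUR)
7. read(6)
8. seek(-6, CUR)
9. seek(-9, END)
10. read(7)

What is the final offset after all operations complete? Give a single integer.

After 1 (tell()): offset=0
After 2 (read(2)): returned '0N', offset=2
After 3 (read(5)): returned 'LBR0S', offset=7
After 4 (read(2)): returned '7E', offset=9
After 5 (seek(+0, CUR)): offset=9
After 6 (seek(-3, CUR)): offset=6
After 7 (read(6)): returned 'S7EB8Y', offset=12
After 8 (seek(-6, CUR)): offset=6
After 9 (seek(-9, END)): offset=17
After 10 (read(7)): returned 'M2VN6KT', offset=24

Answer: 24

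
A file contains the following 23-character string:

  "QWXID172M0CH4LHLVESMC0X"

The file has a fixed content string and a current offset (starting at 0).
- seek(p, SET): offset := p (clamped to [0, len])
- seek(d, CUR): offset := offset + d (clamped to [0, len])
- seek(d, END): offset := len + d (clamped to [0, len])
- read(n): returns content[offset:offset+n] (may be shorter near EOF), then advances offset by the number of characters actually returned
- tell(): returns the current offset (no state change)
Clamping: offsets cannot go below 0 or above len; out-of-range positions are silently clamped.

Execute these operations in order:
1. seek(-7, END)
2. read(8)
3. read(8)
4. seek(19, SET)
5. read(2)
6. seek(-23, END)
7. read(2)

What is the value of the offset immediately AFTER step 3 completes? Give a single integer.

After 1 (seek(-7, END)): offset=16
After 2 (read(8)): returned 'VESMC0X', offset=23
After 3 (read(8)): returned '', offset=23

Answer: 23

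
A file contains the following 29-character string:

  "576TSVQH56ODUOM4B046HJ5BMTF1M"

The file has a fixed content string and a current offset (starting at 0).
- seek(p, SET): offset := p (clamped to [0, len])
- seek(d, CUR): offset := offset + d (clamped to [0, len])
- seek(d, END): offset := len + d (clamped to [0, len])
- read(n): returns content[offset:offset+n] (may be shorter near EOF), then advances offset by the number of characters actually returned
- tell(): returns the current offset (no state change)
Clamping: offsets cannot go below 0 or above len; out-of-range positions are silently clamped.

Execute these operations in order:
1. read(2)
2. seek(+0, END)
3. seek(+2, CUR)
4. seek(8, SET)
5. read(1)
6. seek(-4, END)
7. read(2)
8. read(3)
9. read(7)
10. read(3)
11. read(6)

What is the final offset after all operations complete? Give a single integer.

Answer: 29

Derivation:
After 1 (read(2)): returned '57', offset=2
After 2 (seek(+0, END)): offset=29
After 3 (seek(+2, CUR)): offset=29
After 4 (seek(8, SET)): offset=8
After 5 (read(1)): returned '5', offset=9
After 6 (seek(-4, END)): offset=25
After 7 (read(2)): returned 'TF', offset=27
After 8 (read(3)): returned '1M', offset=29
After 9 (read(7)): returned '', offset=29
After 10 (read(3)): returned '', offset=29
After 11 (read(6)): returned '', offset=29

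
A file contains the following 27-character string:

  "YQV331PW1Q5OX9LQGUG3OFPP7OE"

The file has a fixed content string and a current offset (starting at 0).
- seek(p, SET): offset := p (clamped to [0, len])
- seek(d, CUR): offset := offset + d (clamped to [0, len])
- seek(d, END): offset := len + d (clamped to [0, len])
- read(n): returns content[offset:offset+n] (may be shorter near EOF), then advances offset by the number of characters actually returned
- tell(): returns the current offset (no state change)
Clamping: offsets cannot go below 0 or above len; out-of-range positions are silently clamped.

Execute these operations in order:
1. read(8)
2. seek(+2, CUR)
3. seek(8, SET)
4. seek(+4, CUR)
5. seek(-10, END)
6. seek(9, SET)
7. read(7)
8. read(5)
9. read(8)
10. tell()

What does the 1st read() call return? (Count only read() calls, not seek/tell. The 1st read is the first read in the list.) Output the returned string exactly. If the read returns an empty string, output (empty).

After 1 (read(8)): returned 'YQV331PW', offset=8
After 2 (seek(+2, CUR)): offset=10
After 3 (seek(8, SET)): offset=8
After 4 (seek(+4, CUR)): offset=12
After 5 (seek(-10, END)): offset=17
After 6 (seek(9, SET)): offset=9
After 7 (read(7)): returned 'Q5OX9LQ', offset=16
After 8 (read(5)): returned 'GUG3O', offset=21
After 9 (read(8)): returned 'FPP7OE', offset=27
After 10 (tell()): offset=27

Answer: YQV331PW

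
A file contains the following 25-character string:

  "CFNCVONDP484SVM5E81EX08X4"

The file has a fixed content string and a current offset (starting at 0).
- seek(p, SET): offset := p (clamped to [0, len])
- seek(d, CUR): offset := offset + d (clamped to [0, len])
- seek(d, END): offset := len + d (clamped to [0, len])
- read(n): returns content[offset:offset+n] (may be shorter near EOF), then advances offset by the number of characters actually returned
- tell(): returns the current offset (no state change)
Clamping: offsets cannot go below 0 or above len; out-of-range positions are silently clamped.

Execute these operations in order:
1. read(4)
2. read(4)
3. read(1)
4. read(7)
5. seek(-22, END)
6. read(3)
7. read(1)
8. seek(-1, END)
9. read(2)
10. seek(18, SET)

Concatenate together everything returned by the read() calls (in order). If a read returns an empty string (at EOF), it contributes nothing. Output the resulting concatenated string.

Answer: CFNCVONDP484SVM5CVON4

Derivation:
After 1 (read(4)): returned 'CFNC', offset=4
After 2 (read(4)): returned 'VOND', offset=8
After 3 (read(1)): returned 'P', offset=9
After 4 (read(7)): returned '484SVM5', offset=16
After 5 (seek(-22, END)): offset=3
After 6 (read(3)): returned 'CVO', offset=6
After 7 (read(1)): returned 'N', offset=7
After 8 (seek(-1, END)): offset=24
After 9 (read(2)): returned '4', offset=25
After 10 (seek(18, SET)): offset=18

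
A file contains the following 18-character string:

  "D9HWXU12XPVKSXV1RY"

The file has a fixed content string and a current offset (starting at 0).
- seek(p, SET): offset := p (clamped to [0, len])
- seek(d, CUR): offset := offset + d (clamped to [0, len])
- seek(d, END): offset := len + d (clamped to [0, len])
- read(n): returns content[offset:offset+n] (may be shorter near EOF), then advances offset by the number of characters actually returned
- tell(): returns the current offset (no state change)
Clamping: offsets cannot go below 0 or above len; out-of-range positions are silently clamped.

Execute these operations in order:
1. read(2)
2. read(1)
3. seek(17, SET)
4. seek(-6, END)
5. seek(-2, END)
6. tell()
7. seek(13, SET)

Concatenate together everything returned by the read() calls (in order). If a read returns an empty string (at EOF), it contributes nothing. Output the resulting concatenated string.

Answer: D9H

Derivation:
After 1 (read(2)): returned 'D9', offset=2
After 2 (read(1)): returned 'H', offset=3
After 3 (seek(17, SET)): offset=17
After 4 (seek(-6, END)): offset=12
After 5 (seek(-2, END)): offset=16
After 6 (tell()): offset=16
After 7 (seek(13, SET)): offset=13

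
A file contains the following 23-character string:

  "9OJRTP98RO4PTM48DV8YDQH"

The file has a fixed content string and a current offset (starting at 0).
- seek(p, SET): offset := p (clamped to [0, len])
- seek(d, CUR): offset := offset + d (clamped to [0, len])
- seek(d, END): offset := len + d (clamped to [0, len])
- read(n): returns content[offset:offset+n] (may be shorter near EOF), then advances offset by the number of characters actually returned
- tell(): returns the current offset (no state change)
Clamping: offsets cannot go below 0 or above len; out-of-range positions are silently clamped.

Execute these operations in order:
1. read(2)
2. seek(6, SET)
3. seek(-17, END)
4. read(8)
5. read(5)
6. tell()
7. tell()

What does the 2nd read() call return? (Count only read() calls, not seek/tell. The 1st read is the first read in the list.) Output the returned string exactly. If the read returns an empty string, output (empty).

After 1 (read(2)): returned '9O', offset=2
After 2 (seek(6, SET)): offset=6
After 3 (seek(-17, END)): offset=6
After 4 (read(8)): returned '98RO4PTM', offset=14
After 5 (read(5)): returned '48DV8', offset=19
After 6 (tell()): offset=19
After 7 (tell()): offset=19

Answer: 98RO4PTM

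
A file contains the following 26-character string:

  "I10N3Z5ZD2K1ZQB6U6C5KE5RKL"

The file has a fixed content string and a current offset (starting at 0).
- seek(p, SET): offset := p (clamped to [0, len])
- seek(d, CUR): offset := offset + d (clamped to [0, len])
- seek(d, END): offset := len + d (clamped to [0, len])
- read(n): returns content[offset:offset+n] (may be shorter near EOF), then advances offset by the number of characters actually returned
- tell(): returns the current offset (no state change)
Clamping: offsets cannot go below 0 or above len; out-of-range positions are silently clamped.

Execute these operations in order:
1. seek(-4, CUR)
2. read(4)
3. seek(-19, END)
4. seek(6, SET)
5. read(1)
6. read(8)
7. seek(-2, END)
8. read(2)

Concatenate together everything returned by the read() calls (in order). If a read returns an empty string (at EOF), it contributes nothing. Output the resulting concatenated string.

After 1 (seek(-4, CUR)): offset=0
After 2 (read(4)): returned 'I10N', offset=4
After 3 (seek(-19, END)): offset=7
After 4 (seek(6, SET)): offset=6
After 5 (read(1)): returned '5', offset=7
After 6 (read(8)): returned 'ZD2K1ZQB', offset=15
After 7 (seek(-2, END)): offset=24
After 8 (read(2)): returned 'KL', offset=26

Answer: I10N5ZD2K1ZQBKL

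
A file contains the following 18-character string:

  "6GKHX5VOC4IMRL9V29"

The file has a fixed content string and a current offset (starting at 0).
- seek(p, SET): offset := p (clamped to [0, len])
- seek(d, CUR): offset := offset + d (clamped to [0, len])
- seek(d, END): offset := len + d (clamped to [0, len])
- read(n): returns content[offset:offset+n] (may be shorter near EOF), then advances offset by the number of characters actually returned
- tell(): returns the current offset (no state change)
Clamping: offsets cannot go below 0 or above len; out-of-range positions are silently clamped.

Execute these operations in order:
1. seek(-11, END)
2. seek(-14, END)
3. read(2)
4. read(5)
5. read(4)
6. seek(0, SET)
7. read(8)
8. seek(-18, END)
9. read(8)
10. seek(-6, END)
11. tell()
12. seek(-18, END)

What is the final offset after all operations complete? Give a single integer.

Answer: 0

Derivation:
After 1 (seek(-11, END)): offset=7
After 2 (seek(-14, END)): offset=4
After 3 (read(2)): returned 'X5', offset=6
After 4 (read(5)): returned 'VOC4I', offset=11
After 5 (read(4)): returned 'MRL9', offset=15
After 6 (seek(0, SET)): offset=0
After 7 (read(8)): returned '6GKHX5VO', offset=8
After 8 (seek(-18, END)): offset=0
After 9 (read(8)): returned '6GKHX5VO', offset=8
After 10 (seek(-6, END)): offset=12
After 11 (tell()): offset=12
After 12 (seek(-18, END)): offset=0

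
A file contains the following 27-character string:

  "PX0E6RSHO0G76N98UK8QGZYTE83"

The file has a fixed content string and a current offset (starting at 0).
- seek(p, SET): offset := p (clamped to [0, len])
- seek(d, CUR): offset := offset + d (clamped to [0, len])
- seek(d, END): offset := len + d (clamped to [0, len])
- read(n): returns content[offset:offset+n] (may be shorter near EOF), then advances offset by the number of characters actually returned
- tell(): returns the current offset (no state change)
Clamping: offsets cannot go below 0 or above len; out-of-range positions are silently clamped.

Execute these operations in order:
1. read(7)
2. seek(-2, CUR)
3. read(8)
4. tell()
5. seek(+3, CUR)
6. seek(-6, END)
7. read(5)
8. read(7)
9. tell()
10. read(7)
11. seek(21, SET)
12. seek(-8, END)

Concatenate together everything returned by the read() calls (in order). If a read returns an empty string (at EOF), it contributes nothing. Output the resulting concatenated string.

After 1 (read(7)): returned 'PX0E6RS', offset=7
After 2 (seek(-2, CUR)): offset=5
After 3 (read(8)): returned 'RSHO0G76', offset=13
After 4 (tell()): offset=13
After 5 (seek(+3, CUR)): offset=16
After 6 (seek(-6, END)): offset=21
After 7 (read(5)): returned 'ZYTE8', offset=26
After 8 (read(7)): returned '3', offset=27
After 9 (tell()): offset=27
After 10 (read(7)): returned '', offset=27
After 11 (seek(21, SET)): offset=21
After 12 (seek(-8, END)): offset=19

Answer: PX0E6RSRSHO0G76ZYTE83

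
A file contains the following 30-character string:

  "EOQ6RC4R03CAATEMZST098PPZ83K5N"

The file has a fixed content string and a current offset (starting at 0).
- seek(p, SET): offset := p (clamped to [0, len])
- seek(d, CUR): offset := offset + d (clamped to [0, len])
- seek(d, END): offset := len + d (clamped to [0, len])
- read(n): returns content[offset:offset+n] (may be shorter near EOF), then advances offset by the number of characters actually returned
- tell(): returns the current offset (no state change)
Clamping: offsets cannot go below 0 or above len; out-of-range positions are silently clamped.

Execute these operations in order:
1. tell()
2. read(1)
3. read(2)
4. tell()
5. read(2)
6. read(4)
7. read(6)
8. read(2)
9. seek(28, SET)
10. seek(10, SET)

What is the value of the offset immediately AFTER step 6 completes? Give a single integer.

Answer: 9

Derivation:
After 1 (tell()): offset=0
After 2 (read(1)): returned 'E', offset=1
After 3 (read(2)): returned 'OQ', offset=3
After 4 (tell()): offset=3
After 5 (read(2)): returned '6R', offset=5
After 6 (read(4)): returned 'C4R0', offset=9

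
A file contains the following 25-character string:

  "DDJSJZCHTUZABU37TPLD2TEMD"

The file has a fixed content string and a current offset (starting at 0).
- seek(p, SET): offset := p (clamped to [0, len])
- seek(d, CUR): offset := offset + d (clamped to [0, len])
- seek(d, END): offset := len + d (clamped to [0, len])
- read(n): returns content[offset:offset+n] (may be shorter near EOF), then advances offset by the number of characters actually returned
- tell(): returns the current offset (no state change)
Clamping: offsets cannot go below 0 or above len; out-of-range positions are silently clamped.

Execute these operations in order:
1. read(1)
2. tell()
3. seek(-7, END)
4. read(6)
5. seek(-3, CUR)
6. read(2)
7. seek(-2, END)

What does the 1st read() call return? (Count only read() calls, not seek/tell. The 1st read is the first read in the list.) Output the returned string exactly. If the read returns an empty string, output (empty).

Answer: D

Derivation:
After 1 (read(1)): returned 'D', offset=1
After 2 (tell()): offset=1
After 3 (seek(-7, END)): offset=18
After 4 (read(6)): returned 'LD2TEM', offset=24
After 5 (seek(-3, CUR)): offset=21
After 6 (read(2)): returned 'TE', offset=23
After 7 (seek(-2, END)): offset=23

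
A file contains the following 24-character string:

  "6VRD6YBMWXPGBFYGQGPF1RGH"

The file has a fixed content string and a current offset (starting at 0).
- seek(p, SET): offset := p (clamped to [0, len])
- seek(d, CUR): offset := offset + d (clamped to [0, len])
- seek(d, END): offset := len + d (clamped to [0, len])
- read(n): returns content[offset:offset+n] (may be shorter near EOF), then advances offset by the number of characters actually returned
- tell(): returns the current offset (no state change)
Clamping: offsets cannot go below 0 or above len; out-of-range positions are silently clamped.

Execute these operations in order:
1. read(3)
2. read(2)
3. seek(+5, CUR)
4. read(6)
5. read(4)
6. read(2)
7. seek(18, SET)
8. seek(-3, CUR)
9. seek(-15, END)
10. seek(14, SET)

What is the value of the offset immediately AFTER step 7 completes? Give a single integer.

After 1 (read(3)): returned '6VR', offset=3
After 2 (read(2)): returned 'D6', offset=5
After 3 (seek(+5, CUR)): offset=10
After 4 (read(6)): returned 'PGBFYG', offset=16
After 5 (read(4)): returned 'QGPF', offset=20
After 6 (read(2)): returned '1R', offset=22
After 7 (seek(18, SET)): offset=18

Answer: 18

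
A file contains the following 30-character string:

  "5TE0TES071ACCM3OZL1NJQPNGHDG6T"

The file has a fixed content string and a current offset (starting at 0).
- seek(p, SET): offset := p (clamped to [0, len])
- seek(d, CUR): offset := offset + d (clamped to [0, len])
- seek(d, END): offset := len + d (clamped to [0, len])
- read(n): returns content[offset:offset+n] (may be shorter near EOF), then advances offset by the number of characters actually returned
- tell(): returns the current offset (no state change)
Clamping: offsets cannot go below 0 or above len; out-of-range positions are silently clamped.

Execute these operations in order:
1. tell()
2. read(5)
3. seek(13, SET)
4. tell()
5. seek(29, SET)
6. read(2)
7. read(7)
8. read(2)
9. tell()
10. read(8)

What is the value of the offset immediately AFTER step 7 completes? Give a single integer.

After 1 (tell()): offset=0
After 2 (read(5)): returned '5TE0T', offset=5
After 3 (seek(13, SET)): offset=13
After 4 (tell()): offset=13
After 5 (seek(29, SET)): offset=29
After 6 (read(2)): returned 'T', offset=30
After 7 (read(7)): returned '', offset=30

Answer: 30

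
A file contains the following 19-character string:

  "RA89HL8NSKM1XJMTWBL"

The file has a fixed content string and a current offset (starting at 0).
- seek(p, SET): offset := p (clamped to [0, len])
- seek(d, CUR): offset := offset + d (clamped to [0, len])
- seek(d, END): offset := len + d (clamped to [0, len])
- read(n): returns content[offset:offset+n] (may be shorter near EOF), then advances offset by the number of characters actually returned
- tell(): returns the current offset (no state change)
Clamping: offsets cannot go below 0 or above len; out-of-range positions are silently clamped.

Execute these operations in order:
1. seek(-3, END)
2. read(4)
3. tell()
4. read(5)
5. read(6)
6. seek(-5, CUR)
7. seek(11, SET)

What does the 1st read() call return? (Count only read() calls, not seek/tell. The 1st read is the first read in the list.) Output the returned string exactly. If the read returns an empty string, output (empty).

After 1 (seek(-3, END)): offset=16
After 2 (read(4)): returned 'WBL', offset=19
After 3 (tell()): offset=19
After 4 (read(5)): returned '', offset=19
After 5 (read(6)): returned '', offset=19
After 6 (seek(-5, CUR)): offset=14
After 7 (seek(11, SET)): offset=11

Answer: WBL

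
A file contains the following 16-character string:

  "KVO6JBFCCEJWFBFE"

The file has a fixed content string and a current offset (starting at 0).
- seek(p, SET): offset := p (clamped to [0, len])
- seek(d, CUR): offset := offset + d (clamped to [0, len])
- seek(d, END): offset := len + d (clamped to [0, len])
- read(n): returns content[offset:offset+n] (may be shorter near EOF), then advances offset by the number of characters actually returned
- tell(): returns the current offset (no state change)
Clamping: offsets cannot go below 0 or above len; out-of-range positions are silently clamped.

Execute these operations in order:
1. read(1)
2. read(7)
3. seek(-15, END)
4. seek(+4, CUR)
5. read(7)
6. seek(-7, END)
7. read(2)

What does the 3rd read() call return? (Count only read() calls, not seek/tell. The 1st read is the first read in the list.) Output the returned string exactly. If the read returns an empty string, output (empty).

Answer: BFCCEJW

Derivation:
After 1 (read(1)): returned 'K', offset=1
After 2 (read(7)): returned 'VO6JBFC', offset=8
After 3 (seek(-15, END)): offset=1
After 4 (seek(+4, CUR)): offset=5
After 5 (read(7)): returned 'BFCCEJW', offset=12
After 6 (seek(-7, END)): offset=9
After 7 (read(2)): returned 'EJ', offset=11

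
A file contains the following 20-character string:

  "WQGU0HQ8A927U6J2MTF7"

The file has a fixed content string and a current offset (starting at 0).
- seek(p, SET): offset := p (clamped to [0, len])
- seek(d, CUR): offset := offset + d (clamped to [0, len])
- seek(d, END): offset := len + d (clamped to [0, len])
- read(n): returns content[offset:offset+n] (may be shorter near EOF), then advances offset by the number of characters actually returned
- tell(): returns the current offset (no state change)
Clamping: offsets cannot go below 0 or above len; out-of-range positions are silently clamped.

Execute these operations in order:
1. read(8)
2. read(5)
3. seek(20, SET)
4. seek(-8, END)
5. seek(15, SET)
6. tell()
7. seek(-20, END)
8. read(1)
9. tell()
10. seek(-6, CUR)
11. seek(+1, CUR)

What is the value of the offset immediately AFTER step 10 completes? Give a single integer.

After 1 (read(8)): returned 'WQGU0HQ8', offset=8
After 2 (read(5)): returned 'A927U', offset=13
After 3 (seek(20, SET)): offset=20
After 4 (seek(-8, END)): offset=12
After 5 (seek(15, SET)): offset=15
After 6 (tell()): offset=15
After 7 (seek(-20, END)): offset=0
After 8 (read(1)): returned 'W', offset=1
After 9 (tell()): offset=1
After 10 (seek(-6, CUR)): offset=0

Answer: 0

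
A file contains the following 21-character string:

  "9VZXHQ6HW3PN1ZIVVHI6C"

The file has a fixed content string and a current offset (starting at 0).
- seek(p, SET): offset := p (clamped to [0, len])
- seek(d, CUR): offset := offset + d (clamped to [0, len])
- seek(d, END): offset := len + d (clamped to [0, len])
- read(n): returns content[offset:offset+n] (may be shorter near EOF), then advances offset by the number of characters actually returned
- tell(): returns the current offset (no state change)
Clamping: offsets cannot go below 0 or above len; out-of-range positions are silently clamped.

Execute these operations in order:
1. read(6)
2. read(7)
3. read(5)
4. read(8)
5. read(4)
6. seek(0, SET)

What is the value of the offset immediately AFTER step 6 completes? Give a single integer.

After 1 (read(6)): returned '9VZXHQ', offset=6
After 2 (read(7)): returned '6HW3PN1', offset=13
After 3 (read(5)): returned 'ZIVVH', offset=18
After 4 (read(8)): returned 'I6C', offset=21
After 5 (read(4)): returned '', offset=21
After 6 (seek(0, SET)): offset=0

Answer: 0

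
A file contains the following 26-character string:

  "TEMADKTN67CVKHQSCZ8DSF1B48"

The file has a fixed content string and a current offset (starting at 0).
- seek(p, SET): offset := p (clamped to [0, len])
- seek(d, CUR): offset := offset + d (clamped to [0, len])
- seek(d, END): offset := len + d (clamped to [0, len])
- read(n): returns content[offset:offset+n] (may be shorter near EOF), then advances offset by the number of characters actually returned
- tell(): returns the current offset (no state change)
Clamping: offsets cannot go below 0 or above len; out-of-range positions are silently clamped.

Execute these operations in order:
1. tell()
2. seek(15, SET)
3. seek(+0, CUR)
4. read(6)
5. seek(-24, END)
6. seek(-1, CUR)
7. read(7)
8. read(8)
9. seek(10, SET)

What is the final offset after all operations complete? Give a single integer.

After 1 (tell()): offset=0
After 2 (seek(15, SET)): offset=15
After 3 (seek(+0, CUR)): offset=15
After 4 (read(6)): returned 'SCZ8DS', offset=21
After 5 (seek(-24, END)): offset=2
After 6 (seek(-1, CUR)): offset=1
After 7 (read(7)): returned 'EMADKTN', offset=8
After 8 (read(8)): returned '67CVKHQS', offset=16
After 9 (seek(10, SET)): offset=10

Answer: 10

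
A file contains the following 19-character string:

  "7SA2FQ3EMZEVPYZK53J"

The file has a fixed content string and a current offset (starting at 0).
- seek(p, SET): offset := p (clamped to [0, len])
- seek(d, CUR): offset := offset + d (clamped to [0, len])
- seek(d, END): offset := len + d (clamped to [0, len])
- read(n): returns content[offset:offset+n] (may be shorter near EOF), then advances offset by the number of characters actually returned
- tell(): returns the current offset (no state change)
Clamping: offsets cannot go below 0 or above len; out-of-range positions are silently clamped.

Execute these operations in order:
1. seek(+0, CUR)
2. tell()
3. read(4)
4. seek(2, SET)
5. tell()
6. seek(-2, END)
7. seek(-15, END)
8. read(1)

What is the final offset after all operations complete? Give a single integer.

Answer: 5

Derivation:
After 1 (seek(+0, CUR)): offset=0
After 2 (tell()): offset=0
After 3 (read(4)): returned '7SA2', offset=4
After 4 (seek(2, SET)): offset=2
After 5 (tell()): offset=2
After 6 (seek(-2, END)): offset=17
After 7 (seek(-15, END)): offset=4
After 8 (read(1)): returned 'F', offset=5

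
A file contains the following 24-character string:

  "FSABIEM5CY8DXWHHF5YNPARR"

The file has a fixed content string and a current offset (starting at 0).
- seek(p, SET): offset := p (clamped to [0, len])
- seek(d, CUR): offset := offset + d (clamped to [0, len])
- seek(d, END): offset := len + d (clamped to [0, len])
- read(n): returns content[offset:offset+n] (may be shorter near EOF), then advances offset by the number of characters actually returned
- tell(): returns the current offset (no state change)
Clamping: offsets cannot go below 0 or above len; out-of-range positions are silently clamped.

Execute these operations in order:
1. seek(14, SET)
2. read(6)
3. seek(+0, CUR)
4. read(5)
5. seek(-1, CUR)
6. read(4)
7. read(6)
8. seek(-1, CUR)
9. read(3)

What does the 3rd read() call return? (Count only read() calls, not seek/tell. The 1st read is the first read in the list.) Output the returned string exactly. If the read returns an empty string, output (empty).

After 1 (seek(14, SET)): offset=14
After 2 (read(6)): returned 'HHF5YN', offset=20
After 3 (seek(+0, CUR)): offset=20
After 4 (read(5)): returned 'PARR', offset=24
After 5 (seek(-1, CUR)): offset=23
After 6 (read(4)): returned 'R', offset=24
After 7 (read(6)): returned '', offset=24
After 8 (seek(-1, CUR)): offset=23
After 9 (read(3)): returned 'R', offset=24

Answer: R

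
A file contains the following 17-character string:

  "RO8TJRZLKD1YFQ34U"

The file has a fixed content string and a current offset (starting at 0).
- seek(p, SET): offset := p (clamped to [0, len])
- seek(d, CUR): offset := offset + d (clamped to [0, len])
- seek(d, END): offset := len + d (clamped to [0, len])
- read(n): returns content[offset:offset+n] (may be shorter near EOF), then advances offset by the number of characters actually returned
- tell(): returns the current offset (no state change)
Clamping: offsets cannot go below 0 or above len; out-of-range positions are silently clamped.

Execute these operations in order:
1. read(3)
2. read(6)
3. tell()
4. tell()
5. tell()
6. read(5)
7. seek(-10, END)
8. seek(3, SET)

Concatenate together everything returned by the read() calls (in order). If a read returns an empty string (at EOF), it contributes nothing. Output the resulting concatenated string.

After 1 (read(3)): returned 'RO8', offset=3
After 2 (read(6)): returned 'TJRZLK', offset=9
After 3 (tell()): offset=9
After 4 (tell()): offset=9
After 5 (tell()): offset=9
After 6 (read(5)): returned 'D1YFQ', offset=14
After 7 (seek(-10, END)): offset=7
After 8 (seek(3, SET)): offset=3

Answer: RO8TJRZLKD1YFQ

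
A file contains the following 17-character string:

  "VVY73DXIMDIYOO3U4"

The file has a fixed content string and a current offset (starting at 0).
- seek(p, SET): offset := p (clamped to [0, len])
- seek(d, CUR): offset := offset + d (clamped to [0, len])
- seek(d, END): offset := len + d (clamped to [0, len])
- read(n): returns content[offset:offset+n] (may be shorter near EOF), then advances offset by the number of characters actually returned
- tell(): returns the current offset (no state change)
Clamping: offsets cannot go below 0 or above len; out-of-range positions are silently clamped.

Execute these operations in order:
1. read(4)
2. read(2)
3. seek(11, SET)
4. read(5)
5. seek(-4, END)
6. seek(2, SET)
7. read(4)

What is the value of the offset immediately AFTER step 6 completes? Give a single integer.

Answer: 2

Derivation:
After 1 (read(4)): returned 'VVY7', offset=4
After 2 (read(2)): returned '3D', offset=6
After 3 (seek(11, SET)): offset=11
After 4 (read(5)): returned 'YOO3U', offset=16
After 5 (seek(-4, END)): offset=13
After 6 (seek(2, SET)): offset=2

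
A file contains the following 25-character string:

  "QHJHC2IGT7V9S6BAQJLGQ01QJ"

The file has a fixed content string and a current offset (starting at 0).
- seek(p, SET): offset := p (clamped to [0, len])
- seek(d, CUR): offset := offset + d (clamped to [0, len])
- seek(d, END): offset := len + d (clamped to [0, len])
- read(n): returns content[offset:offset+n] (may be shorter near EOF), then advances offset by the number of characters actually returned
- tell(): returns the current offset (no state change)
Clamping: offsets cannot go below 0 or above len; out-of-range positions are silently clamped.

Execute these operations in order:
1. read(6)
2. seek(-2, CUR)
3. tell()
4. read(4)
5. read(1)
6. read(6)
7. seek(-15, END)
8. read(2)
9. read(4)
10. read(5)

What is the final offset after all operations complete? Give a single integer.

After 1 (read(6)): returned 'QHJHC2', offset=6
After 2 (seek(-2, CUR)): offset=4
After 3 (tell()): offset=4
After 4 (read(4)): returned 'C2IG', offset=8
After 5 (read(1)): returned 'T', offset=9
After 6 (read(6)): returned '7V9S6B', offset=15
After 7 (seek(-15, END)): offset=10
After 8 (read(2)): returned 'V9', offset=12
After 9 (read(4)): returned 'S6BA', offset=16
After 10 (read(5)): returned 'QJLGQ', offset=21

Answer: 21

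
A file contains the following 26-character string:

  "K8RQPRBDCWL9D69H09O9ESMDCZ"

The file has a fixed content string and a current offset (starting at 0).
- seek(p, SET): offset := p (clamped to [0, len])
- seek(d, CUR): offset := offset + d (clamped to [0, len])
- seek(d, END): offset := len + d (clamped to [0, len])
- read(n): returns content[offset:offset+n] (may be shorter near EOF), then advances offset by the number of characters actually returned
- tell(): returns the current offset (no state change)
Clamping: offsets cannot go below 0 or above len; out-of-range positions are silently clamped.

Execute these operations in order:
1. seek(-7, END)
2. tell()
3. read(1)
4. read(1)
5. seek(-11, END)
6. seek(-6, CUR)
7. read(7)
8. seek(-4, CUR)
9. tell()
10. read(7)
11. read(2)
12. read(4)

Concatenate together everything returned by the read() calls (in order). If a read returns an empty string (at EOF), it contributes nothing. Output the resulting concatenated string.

After 1 (seek(-7, END)): offset=19
After 2 (tell()): offset=19
After 3 (read(1)): returned '9', offset=20
After 4 (read(1)): returned 'E', offset=21
After 5 (seek(-11, END)): offset=15
After 6 (seek(-6, CUR)): offset=9
After 7 (read(7)): returned 'WL9D69H', offset=16
After 8 (seek(-4, CUR)): offset=12
After 9 (tell()): offset=12
After 10 (read(7)): returned 'D69H09O', offset=19
After 11 (read(2)): returned '9E', offset=21
After 12 (read(4)): returned 'SMDC', offset=25

Answer: 9EWL9D69HD69H09O9ESMDC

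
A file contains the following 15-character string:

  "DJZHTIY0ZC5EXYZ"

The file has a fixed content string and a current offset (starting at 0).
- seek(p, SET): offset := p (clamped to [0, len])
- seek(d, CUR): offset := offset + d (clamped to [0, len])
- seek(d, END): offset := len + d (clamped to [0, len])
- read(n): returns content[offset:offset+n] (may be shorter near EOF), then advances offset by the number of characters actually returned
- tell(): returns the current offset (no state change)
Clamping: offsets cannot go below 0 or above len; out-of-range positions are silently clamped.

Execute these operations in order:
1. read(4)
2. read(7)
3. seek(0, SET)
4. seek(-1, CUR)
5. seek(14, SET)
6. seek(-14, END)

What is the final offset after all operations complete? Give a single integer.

After 1 (read(4)): returned 'DJZH', offset=4
After 2 (read(7)): returned 'TIY0ZC5', offset=11
After 3 (seek(0, SET)): offset=0
After 4 (seek(-1, CUR)): offset=0
After 5 (seek(14, SET)): offset=14
After 6 (seek(-14, END)): offset=1

Answer: 1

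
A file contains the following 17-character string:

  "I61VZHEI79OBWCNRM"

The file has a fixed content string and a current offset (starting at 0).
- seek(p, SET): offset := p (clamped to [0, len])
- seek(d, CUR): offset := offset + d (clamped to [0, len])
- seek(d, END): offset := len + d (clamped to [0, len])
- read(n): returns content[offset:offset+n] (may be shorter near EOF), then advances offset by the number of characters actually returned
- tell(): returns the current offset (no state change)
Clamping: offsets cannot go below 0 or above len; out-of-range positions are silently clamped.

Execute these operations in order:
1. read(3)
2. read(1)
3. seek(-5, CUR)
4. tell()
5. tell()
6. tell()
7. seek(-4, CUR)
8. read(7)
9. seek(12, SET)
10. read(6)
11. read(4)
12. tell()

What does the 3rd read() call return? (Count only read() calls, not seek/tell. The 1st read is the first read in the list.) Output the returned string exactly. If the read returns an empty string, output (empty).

After 1 (read(3)): returned 'I61', offset=3
After 2 (read(1)): returned 'V', offset=4
After 3 (seek(-5, CUR)): offset=0
After 4 (tell()): offset=0
After 5 (tell()): offset=0
After 6 (tell()): offset=0
After 7 (seek(-4, CUR)): offset=0
After 8 (read(7)): returned 'I61VZHE', offset=7
After 9 (seek(12, SET)): offset=12
After 10 (read(6)): returned 'WCNRM', offset=17
After 11 (read(4)): returned '', offset=17
After 12 (tell()): offset=17

Answer: I61VZHE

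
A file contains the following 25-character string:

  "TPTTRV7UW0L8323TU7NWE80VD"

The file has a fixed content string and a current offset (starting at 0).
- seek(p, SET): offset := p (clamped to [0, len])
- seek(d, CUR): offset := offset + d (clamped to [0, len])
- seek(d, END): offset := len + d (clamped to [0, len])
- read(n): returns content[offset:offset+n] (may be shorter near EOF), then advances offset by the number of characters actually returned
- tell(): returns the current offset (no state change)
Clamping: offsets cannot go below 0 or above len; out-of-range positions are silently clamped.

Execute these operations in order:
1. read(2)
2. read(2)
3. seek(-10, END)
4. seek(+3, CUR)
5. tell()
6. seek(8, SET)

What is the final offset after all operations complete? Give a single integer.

Answer: 8

Derivation:
After 1 (read(2)): returned 'TP', offset=2
After 2 (read(2)): returned 'TT', offset=4
After 3 (seek(-10, END)): offset=15
After 4 (seek(+3, CUR)): offset=18
After 5 (tell()): offset=18
After 6 (seek(8, SET)): offset=8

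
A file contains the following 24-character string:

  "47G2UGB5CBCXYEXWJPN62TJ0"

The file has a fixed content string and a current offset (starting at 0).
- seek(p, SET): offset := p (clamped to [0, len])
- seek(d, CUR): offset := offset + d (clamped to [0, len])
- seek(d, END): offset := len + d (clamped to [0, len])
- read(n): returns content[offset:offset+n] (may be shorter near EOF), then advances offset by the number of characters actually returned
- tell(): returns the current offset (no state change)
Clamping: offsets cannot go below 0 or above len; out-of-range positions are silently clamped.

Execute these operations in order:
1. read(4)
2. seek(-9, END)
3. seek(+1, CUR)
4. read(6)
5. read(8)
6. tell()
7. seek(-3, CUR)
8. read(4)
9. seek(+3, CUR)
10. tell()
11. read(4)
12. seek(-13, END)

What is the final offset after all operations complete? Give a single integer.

Answer: 11

Derivation:
After 1 (read(4)): returned '47G2', offset=4
After 2 (seek(-9, END)): offset=15
After 3 (seek(+1, CUR)): offset=16
After 4 (read(6)): returned 'JPN62T', offset=22
After 5 (read(8)): returned 'J0', offset=24
After 6 (tell()): offset=24
After 7 (seek(-3, CUR)): offset=21
After 8 (read(4)): returned 'TJ0', offset=24
After 9 (seek(+3, CUR)): offset=24
After 10 (tell()): offset=24
After 11 (read(4)): returned '', offset=24
After 12 (seek(-13, END)): offset=11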